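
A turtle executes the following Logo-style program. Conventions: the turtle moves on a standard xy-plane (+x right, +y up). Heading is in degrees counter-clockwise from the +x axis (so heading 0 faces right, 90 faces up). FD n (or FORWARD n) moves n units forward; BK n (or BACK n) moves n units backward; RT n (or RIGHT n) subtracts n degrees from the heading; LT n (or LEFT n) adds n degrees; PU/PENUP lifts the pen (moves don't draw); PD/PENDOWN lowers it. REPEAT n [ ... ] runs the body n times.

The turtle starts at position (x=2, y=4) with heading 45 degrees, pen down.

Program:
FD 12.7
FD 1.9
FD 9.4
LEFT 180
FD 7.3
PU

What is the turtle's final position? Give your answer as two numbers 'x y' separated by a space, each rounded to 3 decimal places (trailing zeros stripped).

Executing turtle program step by step:
Start: pos=(2,4), heading=45, pen down
FD 12.7: (2,4) -> (10.98,12.98) [heading=45, draw]
FD 1.9: (10.98,12.98) -> (12.324,14.324) [heading=45, draw]
FD 9.4: (12.324,14.324) -> (18.971,20.971) [heading=45, draw]
LT 180: heading 45 -> 225
FD 7.3: (18.971,20.971) -> (13.809,15.809) [heading=225, draw]
PU: pen up
Final: pos=(13.809,15.809), heading=225, 4 segment(s) drawn

Answer: 13.809 15.809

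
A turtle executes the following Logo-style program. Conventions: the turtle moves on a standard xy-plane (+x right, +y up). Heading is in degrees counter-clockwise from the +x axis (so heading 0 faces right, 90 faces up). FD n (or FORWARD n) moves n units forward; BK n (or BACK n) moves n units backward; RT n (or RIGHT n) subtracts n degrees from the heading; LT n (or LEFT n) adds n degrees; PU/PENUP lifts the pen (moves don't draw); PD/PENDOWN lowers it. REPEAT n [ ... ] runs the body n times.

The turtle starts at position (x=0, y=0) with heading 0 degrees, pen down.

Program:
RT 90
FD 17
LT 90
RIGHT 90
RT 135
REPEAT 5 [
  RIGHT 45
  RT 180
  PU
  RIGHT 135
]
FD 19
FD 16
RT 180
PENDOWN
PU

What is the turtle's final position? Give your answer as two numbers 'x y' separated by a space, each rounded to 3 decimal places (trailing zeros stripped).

Executing turtle program step by step:
Start: pos=(0,0), heading=0, pen down
RT 90: heading 0 -> 270
FD 17: (0,0) -> (0,-17) [heading=270, draw]
LT 90: heading 270 -> 0
RT 90: heading 0 -> 270
RT 135: heading 270 -> 135
REPEAT 5 [
  -- iteration 1/5 --
  RT 45: heading 135 -> 90
  RT 180: heading 90 -> 270
  PU: pen up
  RT 135: heading 270 -> 135
  -- iteration 2/5 --
  RT 45: heading 135 -> 90
  RT 180: heading 90 -> 270
  PU: pen up
  RT 135: heading 270 -> 135
  -- iteration 3/5 --
  RT 45: heading 135 -> 90
  RT 180: heading 90 -> 270
  PU: pen up
  RT 135: heading 270 -> 135
  -- iteration 4/5 --
  RT 45: heading 135 -> 90
  RT 180: heading 90 -> 270
  PU: pen up
  RT 135: heading 270 -> 135
  -- iteration 5/5 --
  RT 45: heading 135 -> 90
  RT 180: heading 90 -> 270
  PU: pen up
  RT 135: heading 270 -> 135
]
FD 19: (0,-17) -> (-13.435,-3.565) [heading=135, move]
FD 16: (-13.435,-3.565) -> (-24.749,7.749) [heading=135, move]
RT 180: heading 135 -> 315
PD: pen down
PU: pen up
Final: pos=(-24.749,7.749), heading=315, 1 segment(s) drawn

Answer: -24.749 7.749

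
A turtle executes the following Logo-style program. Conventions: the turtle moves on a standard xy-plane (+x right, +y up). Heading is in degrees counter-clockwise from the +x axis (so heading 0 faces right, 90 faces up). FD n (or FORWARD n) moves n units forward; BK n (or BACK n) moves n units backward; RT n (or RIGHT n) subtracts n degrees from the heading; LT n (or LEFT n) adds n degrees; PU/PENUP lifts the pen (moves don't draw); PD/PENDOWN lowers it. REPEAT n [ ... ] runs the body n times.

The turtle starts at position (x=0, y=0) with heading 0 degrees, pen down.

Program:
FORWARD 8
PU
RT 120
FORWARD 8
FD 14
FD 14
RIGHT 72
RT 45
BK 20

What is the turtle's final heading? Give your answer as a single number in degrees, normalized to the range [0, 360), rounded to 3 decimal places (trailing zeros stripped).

Answer: 123

Derivation:
Executing turtle program step by step:
Start: pos=(0,0), heading=0, pen down
FD 8: (0,0) -> (8,0) [heading=0, draw]
PU: pen up
RT 120: heading 0 -> 240
FD 8: (8,0) -> (4,-6.928) [heading=240, move]
FD 14: (4,-6.928) -> (-3,-19.053) [heading=240, move]
FD 14: (-3,-19.053) -> (-10,-31.177) [heading=240, move]
RT 72: heading 240 -> 168
RT 45: heading 168 -> 123
BK 20: (-10,-31.177) -> (0.893,-47.95) [heading=123, move]
Final: pos=(0.893,-47.95), heading=123, 1 segment(s) drawn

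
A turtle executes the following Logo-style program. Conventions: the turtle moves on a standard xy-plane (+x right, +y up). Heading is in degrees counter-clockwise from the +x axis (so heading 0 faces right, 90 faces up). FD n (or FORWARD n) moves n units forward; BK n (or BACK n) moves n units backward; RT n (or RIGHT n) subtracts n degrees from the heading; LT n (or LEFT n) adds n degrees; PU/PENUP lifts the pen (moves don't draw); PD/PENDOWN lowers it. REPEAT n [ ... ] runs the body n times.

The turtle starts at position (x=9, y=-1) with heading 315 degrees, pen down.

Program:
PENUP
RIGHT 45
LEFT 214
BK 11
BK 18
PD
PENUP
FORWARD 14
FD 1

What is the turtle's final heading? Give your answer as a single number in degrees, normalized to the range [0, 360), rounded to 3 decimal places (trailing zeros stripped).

Executing turtle program step by step:
Start: pos=(9,-1), heading=315, pen down
PU: pen up
RT 45: heading 315 -> 270
LT 214: heading 270 -> 124
BK 11: (9,-1) -> (15.151,-10.119) [heading=124, move]
BK 18: (15.151,-10.119) -> (25.217,-25.042) [heading=124, move]
PD: pen down
PU: pen up
FD 14: (25.217,-25.042) -> (17.388,-13.436) [heading=124, move]
FD 1: (17.388,-13.436) -> (16.829,-12.607) [heading=124, move]
Final: pos=(16.829,-12.607), heading=124, 0 segment(s) drawn

Answer: 124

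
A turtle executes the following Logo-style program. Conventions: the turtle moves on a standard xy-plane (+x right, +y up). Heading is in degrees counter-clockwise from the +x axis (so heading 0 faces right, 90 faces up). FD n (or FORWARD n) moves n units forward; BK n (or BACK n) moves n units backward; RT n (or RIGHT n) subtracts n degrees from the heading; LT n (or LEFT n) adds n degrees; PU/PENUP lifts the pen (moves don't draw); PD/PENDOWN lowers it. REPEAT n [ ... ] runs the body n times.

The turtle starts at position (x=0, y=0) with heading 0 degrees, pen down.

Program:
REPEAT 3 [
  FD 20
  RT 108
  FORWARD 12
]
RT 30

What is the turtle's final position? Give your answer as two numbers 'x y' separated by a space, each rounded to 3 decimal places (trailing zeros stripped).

Executing turtle program step by step:
Start: pos=(0,0), heading=0, pen down
REPEAT 3 [
  -- iteration 1/3 --
  FD 20: (0,0) -> (20,0) [heading=0, draw]
  RT 108: heading 0 -> 252
  FD 12: (20,0) -> (16.292,-11.413) [heading=252, draw]
  -- iteration 2/3 --
  FD 20: (16.292,-11.413) -> (10.111,-30.434) [heading=252, draw]
  RT 108: heading 252 -> 144
  FD 12: (10.111,-30.434) -> (0.403,-23.38) [heading=144, draw]
  -- iteration 3/3 --
  FD 20: (0.403,-23.38) -> (-15.777,-11.625) [heading=144, draw]
  RT 108: heading 144 -> 36
  FD 12: (-15.777,-11.625) -> (-6.069,-4.571) [heading=36, draw]
]
RT 30: heading 36 -> 6
Final: pos=(-6.069,-4.571), heading=6, 6 segment(s) drawn

Answer: -6.069 -4.571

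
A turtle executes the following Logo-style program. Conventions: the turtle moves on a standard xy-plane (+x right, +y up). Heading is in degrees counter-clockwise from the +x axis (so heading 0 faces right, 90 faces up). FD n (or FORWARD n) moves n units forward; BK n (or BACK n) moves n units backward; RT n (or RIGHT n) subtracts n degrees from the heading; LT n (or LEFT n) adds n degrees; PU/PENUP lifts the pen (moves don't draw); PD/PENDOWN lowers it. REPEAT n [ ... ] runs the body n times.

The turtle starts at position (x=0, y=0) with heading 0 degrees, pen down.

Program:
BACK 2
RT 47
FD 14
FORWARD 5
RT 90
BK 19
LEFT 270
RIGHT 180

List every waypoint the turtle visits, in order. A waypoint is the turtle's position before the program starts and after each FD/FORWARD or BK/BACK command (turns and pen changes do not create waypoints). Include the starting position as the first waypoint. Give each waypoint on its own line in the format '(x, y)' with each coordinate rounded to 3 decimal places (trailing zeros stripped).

Executing turtle program step by step:
Start: pos=(0,0), heading=0, pen down
BK 2: (0,0) -> (-2,0) [heading=0, draw]
RT 47: heading 0 -> 313
FD 14: (-2,0) -> (7.548,-10.239) [heading=313, draw]
FD 5: (7.548,-10.239) -> (10.958,-13.896) [heading=313, draw]
RT 90: heading 313 -> 223
BK 19: (10.958,-13.896) -> (24.854,-0.938) [heading=223, draw]
LT 270: heading 223 -> 133
RT 180: heading 133 -> 313
Final: pos=(24.854,-0.938), heading=313, 4 segment(s) drawn
Waypoints (5 total):
(0, 0)
(-2, 0)
(7.548, -10.239)
(10.958, -13.896)
(24.854, -0.938)

Answer: (0, 0)
(-2, 0)
(7.548, -10.239)
(10.958, -13.896)
(24.854, -0.938)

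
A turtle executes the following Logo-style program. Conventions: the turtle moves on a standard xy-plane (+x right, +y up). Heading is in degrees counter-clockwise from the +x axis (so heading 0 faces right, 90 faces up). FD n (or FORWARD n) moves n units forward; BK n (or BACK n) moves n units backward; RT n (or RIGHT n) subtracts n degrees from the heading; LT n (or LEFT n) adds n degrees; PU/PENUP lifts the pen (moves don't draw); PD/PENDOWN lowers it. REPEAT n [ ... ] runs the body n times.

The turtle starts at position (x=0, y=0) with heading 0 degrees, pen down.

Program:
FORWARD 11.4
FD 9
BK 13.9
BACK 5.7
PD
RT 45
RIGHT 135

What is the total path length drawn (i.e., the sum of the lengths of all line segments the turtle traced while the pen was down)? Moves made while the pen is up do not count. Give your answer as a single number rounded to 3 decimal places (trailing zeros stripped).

Answer: 40

Derivation:
Executing turtle program step by step:
Start: pos=(0,0), heading=0, pen down
FD 11.4: (0,0) -> (11.4,0) [heading=0, draw]
FD 9: (11.4,0) -> (20.4,0) [heading=0, draw]
BK 13.9: (20.4,0) -> (6.5,0) [heading=0, draw]
BK 5.7: (6.5,0) -> (0.8,0) [heading=0, draw]
PD: pen down
RT 45: heading 0 -> 315
RT 135: heading 315 -> 180
Final: pos=(0.8,0), heading=180, 4 segment(s) drawn

Segment lengths:
  seg 1: (0,0) -> (11.4,0), length = 11.4
  seg 2: (11.4,0) -> (20.4,0), length = 9
  seg 3: (20.4,0) -> (6.5,0), length = 13.9
  seg 4: (6.5,0) -> (0.8,0), length = 5.7
Total = 40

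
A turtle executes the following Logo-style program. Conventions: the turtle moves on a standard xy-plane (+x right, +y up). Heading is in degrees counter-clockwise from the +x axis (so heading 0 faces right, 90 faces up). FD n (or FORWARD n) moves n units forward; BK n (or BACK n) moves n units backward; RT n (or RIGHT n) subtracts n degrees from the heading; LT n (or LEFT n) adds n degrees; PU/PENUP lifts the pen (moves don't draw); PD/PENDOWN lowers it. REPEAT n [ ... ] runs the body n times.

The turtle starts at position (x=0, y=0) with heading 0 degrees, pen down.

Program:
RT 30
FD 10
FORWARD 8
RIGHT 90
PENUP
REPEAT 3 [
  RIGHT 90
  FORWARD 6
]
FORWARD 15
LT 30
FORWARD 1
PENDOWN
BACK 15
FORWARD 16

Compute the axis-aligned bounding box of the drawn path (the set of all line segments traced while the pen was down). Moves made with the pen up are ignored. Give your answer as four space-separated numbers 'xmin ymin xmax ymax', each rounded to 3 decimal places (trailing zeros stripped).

Executing turtle program step by step:
Start: pos=(0,0), heading=0, pen down
RT 30: heading 0 -> 330
FD 10: (0,0) -> (8.66,-5) [heading=330, draw]
FD 8: (8.66,-5) -> (15.588,-9) [heading=330, draw]
RT 90: heading 330 -> 240
PU: pen up
REPEAT 3 [
  -- iteration 1/3 --
  RT 90: heading 240 -> 150
  FD 6: (15.588,-9) -> (10.392,-6) [heading=150, move]
  -- iteration 2/3 --
  RT 90: heading 150 -> 60
  FD 6: (10.392,-6) -> (13.392,-0.804) [heading=60, move]
  -- iteration 3/3 --
  RT 90: heading 60 -> 330
  FD 6: (13.392,-0.804) -> (18.588,-3.804) [heading=330, move]
]
FD 15: (18.588,-3.804) -> (31.579,-11.304) [heading=330, move]
LT 30: heading 330 -> 0
FD 1: (31.579,-11.304) -> (32.579,-11.304) [heading=0, move]
PD: pen down
BK 15: (32.579,-11.304) -> (17.579,-11.304) [heading=0, draw]
FD 16: (17.579,-11.304) -> (33.579,-11.304) [heading=0, draw]
Final: pos=(33.579,-11.304), heading=0, 4 segment(s) drawn

Segment endpoints: x in {0, 8.66, 15.588, 17.579, 32.579, 33.579}, y in {-11.304, -11.304, -9, -5, 0}
xmin=0, ymin=-11.304, xmax=33.579, ymax=0

Answer: 0 -11.304 33.579 0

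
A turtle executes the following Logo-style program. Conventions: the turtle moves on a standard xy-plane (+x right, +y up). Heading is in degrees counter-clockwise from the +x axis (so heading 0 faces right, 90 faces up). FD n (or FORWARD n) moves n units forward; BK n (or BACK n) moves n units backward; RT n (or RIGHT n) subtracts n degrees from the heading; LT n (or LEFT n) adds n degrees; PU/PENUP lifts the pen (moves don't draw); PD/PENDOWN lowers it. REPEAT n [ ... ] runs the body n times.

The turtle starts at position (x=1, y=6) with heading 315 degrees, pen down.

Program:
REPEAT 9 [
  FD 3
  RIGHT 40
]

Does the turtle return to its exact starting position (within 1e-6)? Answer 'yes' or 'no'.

Executing turtle program step by step:
Start: pos=(1,6), heading=315, pen down
REPEAT 9 [
  -- iteration 1/9 --
  FD 3: (1,6) -> (3.121,3.879) [heading=315, draw]
  RT 40: heading 315 -> 275
  -- iteration 2/9 --
  FD 3: (3.121,3.879) -> (3.383,0.89) [heading=275, draw]
  RT 40: heading 275 -> 235
  -- iteration 3/9 --
  FD 3: (3.383,0.89) -> (1.662,-1.567) [heading=235, draw]
  RT 40: heading 235 -> 195
  -- iteration 4/9 --
  FD 3: (1.662,-1.567) -> (-1.236,-2.344) [heading=195, draw]
  RT 40: heading 195 -> 155
  -- iteration 5/9 --
  FD 3: (-1.236,-2.344) -> (-3.955,-1.076) [heading=155, draw]
  RT 40: heading 155 -> 115
  -- iteration 6/9 --
  FD 3: (-3.955,-1.076) -> (-5.222,1.643) [heading=115, draw]
  RT 40: heading 115 -> 75
  -- iteration 7/9 --
  FD 3: (-5.222,1.643) -> (-4.446,4.541) [heading=75, draw]
  RT 40: heading 75 -> 35
  -- iteration 8/9 --
  FD 3: (-4.446,4.541) -> (-1.989,6.261) [heading=35, draw]
  RT 40: heading 35 -> 355
  -- iteration 9/9 --
  FD 3: (-1.989,6.261) -> (1,6) [heading=355, draw]
  RT 40: heading 355 -> 315
]
Final: pos=(1,6), heading=315, 9 segment(s) drawn

Start position: (1, 6)
Final position: (1, 6)
Distance = 0; < 1e-6 -> CLOSED

Answer: yes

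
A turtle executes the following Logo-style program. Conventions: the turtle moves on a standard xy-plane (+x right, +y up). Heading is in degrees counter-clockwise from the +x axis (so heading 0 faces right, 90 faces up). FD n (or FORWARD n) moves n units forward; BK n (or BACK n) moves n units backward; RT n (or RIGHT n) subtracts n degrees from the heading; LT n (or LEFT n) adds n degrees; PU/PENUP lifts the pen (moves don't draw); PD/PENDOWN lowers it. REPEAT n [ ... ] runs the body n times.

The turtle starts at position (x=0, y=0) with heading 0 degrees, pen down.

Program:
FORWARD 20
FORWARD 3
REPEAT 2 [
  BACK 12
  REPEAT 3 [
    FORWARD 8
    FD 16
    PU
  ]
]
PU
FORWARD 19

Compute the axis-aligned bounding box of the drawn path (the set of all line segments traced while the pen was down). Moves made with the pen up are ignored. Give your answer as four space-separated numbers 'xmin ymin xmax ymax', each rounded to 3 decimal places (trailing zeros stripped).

Answer: 0 0 35 0

Derivation:
Executing turtle program step by step:
Start: pos=(0,0), heading=0, pen down
FD 20: (0,0) -> (20,0) [heading=0, draw]
FD 3: (20,0) -> (23,0) [heading=0, draw]
REPEAT 2 [
  -- iteration 1/2 --
  BK 12: (23,0) -> (11,0) [heading=0, draw]
  REPEAT 3 [
    -- iteration 1/3 --
    FD 8: (11,0) -> (19,0) [heading=0, draw]
    FD 16: (19,0) -> (35,0) [heading=0, draw]
    PU: pen up
    -- iteration 2/3 --
    FD 8: (35,0) -> (43,0) [heading=0, move]
    FD 16: (43,0) -> (59,0) [heading=0, move]
    PU: pen up
    -- iteration 3/3 --
    FD 8: (59,0) -> (67,0) [heading=0, move]
    FD 16: (67,0) -> (83,0) [heading=0, move]
    PU: pen up
  ]
  -- iteration 2/2 --
  BK 12: (83,0) -> (71,0) [heading=0, move]
  REPEAT 3 [
    -- iteration 1/3 --
    FD 8: (71,0) -> (79,0) [heading=0, move]
    FD 16: (79,0) -> (95,0) [heading=0, move]
    PU: pen up
    -- iteration 2/3 --
    FD 8: (95,0) -> (103,0) [heading=0, move]
    FD 16: (103,0) -> (119,0) [heading=0, move]
    PU: pen up
    -- iteration 3/3 --
    FD 8: (119,0) -> (127,0) [heading=0, move]
    FD 16: (127,0) -> (143,0) [heading=0, move]
    PU: pen up
  ]
]
PU: pen up
FD 19: (143,0) -> (162,0) [heading=0, move]
Final: pos=(162,0), heading=0, 5 segment(s) drawn

Segment endpoints: x in {0, 11, 19, 20, 23, 35}, y in {0}
xmin=0, ymin=0, xmax=35, ymax=0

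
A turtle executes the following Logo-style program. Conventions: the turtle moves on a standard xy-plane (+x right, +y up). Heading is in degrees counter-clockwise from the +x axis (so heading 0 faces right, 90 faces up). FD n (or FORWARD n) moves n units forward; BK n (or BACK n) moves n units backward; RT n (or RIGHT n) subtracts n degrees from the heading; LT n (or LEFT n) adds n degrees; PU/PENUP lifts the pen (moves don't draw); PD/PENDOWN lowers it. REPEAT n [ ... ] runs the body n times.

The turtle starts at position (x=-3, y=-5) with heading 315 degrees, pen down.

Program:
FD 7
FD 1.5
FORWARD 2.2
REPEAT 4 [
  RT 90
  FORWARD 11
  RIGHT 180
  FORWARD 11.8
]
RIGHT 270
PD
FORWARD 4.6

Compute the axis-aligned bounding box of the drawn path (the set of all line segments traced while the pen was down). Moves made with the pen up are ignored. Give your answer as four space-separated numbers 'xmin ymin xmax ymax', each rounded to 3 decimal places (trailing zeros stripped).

Answer: -3.778 -20.344 12.91 -3.656

Derivation:
Executing turtle program step by step:
Start: pos=(-3,-5), heading=315, pen down
FD 7: (-3,-5) -> (1.95,-9.95) [heading=315, draw]
FD 1.5: (1.95,-9.95) -> (3.01,-11.01) [heading=315, draw]
FD 2.2: (3.01,-11.01) -> (4.566,-12.566) [heading=315, draw]
REPEAT 4 [
  -- iteration 1/4 --
  RT 90: heading 315 -> 225
  FD 11: (4.566,-12.566) -> (-3.212,-20.344) [heading=225, draw]
  RT 180: heading 225 -> 45
  FD 11.8: (-3.212,-20.344) -> (5.132,-12) [heading=45, draw]
  -- iteration 2/4 --
  RT 90: heading 45 -> 315
  FD 11: (5.132,-12) -> (12.91,-19.779) [heading=315, draw]
  RT 180: heading 315 -> 135
  FD 11.8: (12.91,-19.779) -> (4.566,-11.435) [heading=135, draw]
  -- iteration 3/4 --
  RT 90: heading 135 -> 45
  FD 11: (4.566,-11.435) -> (12.344,-3.656) [heading=45, draw]
  RT 180: heading 45 -> 225
  FD 11.8: (12.344,-3.656) -> (4,-12) [heading=225, draw]
  -- iteration 4/4 --
  RT 90: heading 225 -> 135
  FD 11: (4,-12) -> (-3.778,-4.222) [heading=135, draw]
  RT 180: heading 135 -> 315
  FD 11.8: (-3.778,-4.222) -> (4.566,-12.566) [heading=315, draw]
]
RT 270: heading 315 -> 45
PD: pen down
FD 4.6: (4.566,-12.566) -> (7.819,-9.313) [heading=45, draw]
Final: pos=(7.819,-9.313), heading=45, 12 segment(s) drawn

Segment endpoints: x in {-3.778, -3.212, -3, 1.95, 3.01, 4, 4.566, 4.566, 4.566, 5.132, 7.819, 12.344, 12.91}, y in {-20.344, -19.779, -12.566, -12.566, -12, -12, -11.435, -11.01, -9.95, -9.313, -5, -4.222, -3.656}
xmin=-3.778, ymin=-20.344, xmax=12.91, ymax=-3.656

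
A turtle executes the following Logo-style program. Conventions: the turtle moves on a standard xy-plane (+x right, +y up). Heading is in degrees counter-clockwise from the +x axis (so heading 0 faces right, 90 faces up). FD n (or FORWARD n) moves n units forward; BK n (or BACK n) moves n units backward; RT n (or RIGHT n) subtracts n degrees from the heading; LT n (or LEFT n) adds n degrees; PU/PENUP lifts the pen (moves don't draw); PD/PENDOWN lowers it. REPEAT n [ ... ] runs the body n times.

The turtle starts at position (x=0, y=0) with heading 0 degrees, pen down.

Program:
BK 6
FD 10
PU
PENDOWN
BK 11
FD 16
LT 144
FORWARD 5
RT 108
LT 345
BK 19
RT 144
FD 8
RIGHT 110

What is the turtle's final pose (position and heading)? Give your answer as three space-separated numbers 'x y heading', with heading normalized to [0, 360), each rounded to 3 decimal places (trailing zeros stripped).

Executing turtle program step by step:
Start: pos=(0,0), heading=0, pen down
BK 6: (0,0) -> (-6,0) [heading=0, draw]
FD 10: (-6,0) -> (4,0) [heading=0, draw]
PU: pen up
PD: pen down
BK 11: (4,0) -> (-7,0) [heading=0, draw]
FD 16: (-7,0) -> (9,0) [heading=0, draw]
LT 144: heading 0 -> 144
FD 5: (9,0) -> (4.955,2.939) [heading=144, draw]
RT 108: heading 144 -> 36
LT 345: heading 36 -> 21
BK 19: (4.955,2.939) -> (-12.783,-3.87) [heading=21, draw]
RT 144: heading 21 -> 237
FD 8: (-12.783,-3.87) -> (-17.14,-10.579) [heading=237, draw]
RT 110: heading 237 -> 127
Final: pos=(-17.14,-10.579), heading=127, 7 segment(s) drawn

Answer: -17.14 -10.579 127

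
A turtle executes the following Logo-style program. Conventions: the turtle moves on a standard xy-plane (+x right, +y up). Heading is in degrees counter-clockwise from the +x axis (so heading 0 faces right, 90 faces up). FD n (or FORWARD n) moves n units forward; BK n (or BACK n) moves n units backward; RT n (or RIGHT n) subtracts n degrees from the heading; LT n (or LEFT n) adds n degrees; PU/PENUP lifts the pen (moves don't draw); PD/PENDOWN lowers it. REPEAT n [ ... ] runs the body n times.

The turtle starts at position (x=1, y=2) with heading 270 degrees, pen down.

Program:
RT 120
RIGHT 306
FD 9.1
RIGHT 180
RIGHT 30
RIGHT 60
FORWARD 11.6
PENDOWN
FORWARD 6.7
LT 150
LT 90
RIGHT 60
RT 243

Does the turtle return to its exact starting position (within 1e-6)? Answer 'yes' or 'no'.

Executing turtle program step by step:
Start: pos=(1,2), heading=270, pen down
RT 120: heading 270 -> 150
RT 306: heading 150 -> 204
FD 9.1: (1,2) -> (-7.313,-1.701) [heading=204, draw]
RT 180: heading 204 -> 24
RT 30: heading 24 -> 354
RT 60: heading 354 -> 294
FD 11.6: (-7.313,-1.701) -> (-2.595,-12.298) [heading=294, draw]
PD: pen down
FD 6.7: (-2.595,-12.298) -> (0.13,-18.419) [heading=294, draw]
LT 150: heading 294 -> 84
LT 90: heading 84 -> 174
RT 60: heading 174 -> 114
RT 243: heading 114 -> 231
Final: pos=(0.13,-18.419), heading=231, 3 segment(s) drawn

Start position: (1, 2)
Final position: (0.13, -18.419)
Distance = 20.438; >= 1e-6 -> NOT closed

Answer: no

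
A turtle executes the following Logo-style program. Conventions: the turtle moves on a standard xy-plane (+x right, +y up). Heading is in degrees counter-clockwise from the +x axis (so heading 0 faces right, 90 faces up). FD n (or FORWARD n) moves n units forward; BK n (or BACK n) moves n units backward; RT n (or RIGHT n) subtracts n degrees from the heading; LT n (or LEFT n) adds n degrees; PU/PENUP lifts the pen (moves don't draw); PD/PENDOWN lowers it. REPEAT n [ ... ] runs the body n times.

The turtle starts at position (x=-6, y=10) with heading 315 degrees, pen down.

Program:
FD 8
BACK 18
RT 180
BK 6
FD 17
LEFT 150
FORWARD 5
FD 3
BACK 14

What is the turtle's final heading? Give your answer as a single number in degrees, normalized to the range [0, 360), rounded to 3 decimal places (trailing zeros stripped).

Answer: 285

Derivation:
Executing turtle program step by step:
Start: pos=(-6,10), heading=315, pen down
FD 8: (-6,10) -> (-0.343,4.343) [heading=315, draw]
BK 18: (-0.343,4.343) -> (-13.071,17.071) [heading=315, draw]
RT 180: heading 315 -> 135
BK 6: (-13.071,17.071) -> (-8.828,12.828) [heading=135, draw]
FD 17: (-8.828,12.828) -> (-20.849,24.849) [heading=135, draw]
LT 150: heading 135 -> 285
FD 5: (-20.849,24.849) -> (-19.555,20.02) [heading=285, draw]
FD 3: (-19.555,20.02) -> (-18.779,17.122) [heading=285, draw]
BK 14: (-18.779,17.122) -> (-22.402,30.645) [heading=285, draw]
Final: pos=(-22.402,30.645), heading=285, 7 segment(s) drawn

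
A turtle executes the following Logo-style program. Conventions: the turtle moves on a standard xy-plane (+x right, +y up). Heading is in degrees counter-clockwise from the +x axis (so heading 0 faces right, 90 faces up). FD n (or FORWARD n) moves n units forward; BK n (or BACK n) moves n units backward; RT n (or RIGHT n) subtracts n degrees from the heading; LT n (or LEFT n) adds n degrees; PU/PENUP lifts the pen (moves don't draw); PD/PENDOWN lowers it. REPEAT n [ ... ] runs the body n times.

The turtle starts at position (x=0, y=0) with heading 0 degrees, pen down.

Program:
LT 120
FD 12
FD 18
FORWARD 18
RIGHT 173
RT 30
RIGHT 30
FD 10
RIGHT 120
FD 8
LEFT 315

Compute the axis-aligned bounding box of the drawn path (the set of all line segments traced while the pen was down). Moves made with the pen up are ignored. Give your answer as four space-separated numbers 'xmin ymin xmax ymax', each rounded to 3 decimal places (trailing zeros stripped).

Executing turtle program step by step:
Start: pos=(0,0), heading=0, pen down
LT 120: heading 0 -> 120
FD 12: (0,0) -> (-6,10.392) [heading=120, draw]
FD 18: (-6,10.392) -> (-15,25.981) [heading=120, draw]
FD 18: (-15,25.981) -> (-24,41.569) [heading=120, draw]
RT 173: heading 120 -> 307
RT 30: heading 307 -> 277
RT 30: heading 277 -> 247
FD 10: (-24,41.569) -> (-27.907,32.364) [heading=247, draw]
RT 120: heading 247 -> 127
FD 8: (-27.907,32.364) -> (-32.722,38.753) [heading=127, draw]
LT 315: heading 127 -> 82
Final: pos=(-32.722,38.753), heading=82, 5 segment(s) drawn

Segment endpoints: x in {-32.722, -27.907, -24, -15, -6, 0}, y in {0, 10.392, 25.981, 32.364, 38.753, 41.569}
xmin=-32.722, ymin=0, xmax=0, ymax=41.569

Answer: -32.722 0 0 41.569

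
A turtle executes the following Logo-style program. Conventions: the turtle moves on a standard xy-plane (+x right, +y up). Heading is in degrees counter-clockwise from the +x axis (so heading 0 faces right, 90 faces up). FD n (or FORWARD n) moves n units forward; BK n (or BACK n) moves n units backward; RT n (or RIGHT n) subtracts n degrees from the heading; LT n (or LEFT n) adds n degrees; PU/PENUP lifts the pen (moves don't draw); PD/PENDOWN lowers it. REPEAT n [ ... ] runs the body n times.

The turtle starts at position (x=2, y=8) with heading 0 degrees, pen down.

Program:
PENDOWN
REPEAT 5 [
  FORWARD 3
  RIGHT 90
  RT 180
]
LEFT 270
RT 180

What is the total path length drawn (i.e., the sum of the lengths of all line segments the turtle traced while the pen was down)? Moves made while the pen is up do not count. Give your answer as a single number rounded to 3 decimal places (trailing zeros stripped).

Answer: 15

Derivation:
Executing turtle program step by step:
Start: pos=(2,8), heading=0, pen down
PD: pen down
REPEAT 5 [
  -- iteration 1/5 --
  FD 3: (2,8) -> (5,8) [heading=0, draw]
  RT 90: heading 0 -> 270
  RT 180: heading 270 -> 90
  -- iteration 2/5 --
  FD 3: (5,8) -> (5,11) [heading=90, draw]
  RT 90: heading 90 -> 0
  RT 180: heading 0 -> 180
  -- iteration 3/5 --
  FD 3: (5,11) -> (2,11) [heading=180, draw]
  RT 90: heading 180 -> 90
  RT 180: heading 90 -> 270
  -- iteration 4/5 --
  FD 3: (2,11) -> (2,8) [heading=270, draw]
  RT 90: heading 270 -> 180
  RT 180: heading 180 -> 0
  -- iteration 5/5 --
  FD 3: (2,8) -> (5,8) [heading=0, draw]
  RT 90: heading 0 -> 270
  RT 180: heading 270 -> 90
]
LT 270: heading 90 -> 0
RT 180: heading 0 -> 180
Final: pos=(5,8), heading=180, 5 segment(s) drawn

Segment lengths:
  seg 1: (2,8) -> (5,8), length = 3
  seg 2: (5,8) -> (5,11), length = 3
  seg 3: (5,11) -> (2,11), length = 3
  seg 4: (2,11) -> (2,8), length = 3
  seg 5: (2,8) -> (5,8), length = 3
Total = 15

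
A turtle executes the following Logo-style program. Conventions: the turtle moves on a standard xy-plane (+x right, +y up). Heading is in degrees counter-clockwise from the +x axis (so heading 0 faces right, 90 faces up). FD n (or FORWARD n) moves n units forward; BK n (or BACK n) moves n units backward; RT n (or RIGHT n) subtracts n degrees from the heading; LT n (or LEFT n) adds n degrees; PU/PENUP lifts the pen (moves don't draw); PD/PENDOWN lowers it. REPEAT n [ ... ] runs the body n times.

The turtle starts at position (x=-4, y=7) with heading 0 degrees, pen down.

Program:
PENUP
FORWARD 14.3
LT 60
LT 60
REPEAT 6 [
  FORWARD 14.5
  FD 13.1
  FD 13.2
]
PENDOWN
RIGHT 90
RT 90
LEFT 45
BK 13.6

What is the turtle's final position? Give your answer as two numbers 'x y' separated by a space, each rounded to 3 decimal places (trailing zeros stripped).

Answer: -125.237 222.523

Derivation:
Executing turtle program step by step:
Start: pos=(-4,7), heading=0, pen down
PU: pen up
FD 14.3: (-4,7) -> (10.3,7) [heading=0, move]
LT 60: heading 0 -> 60
LT 60: heading 60 -> 120
REPEAT 6 [
  -- iteration 1/6 --
  FD 14.5: (10.3,7) -> (3.05,19.557) [heading=120, move]
  FD 13.1: (3.05,19.557) -> (-3.5,30.902) [heading=120, move]
  FD 13.2: (-3.5,30.902) -> (-10.1,42.334) [heading=120, move]
  -- iteration 2/6 --
  FD 14.5: (-10.1,42.334) -> (-17.35,54.891) [heading=120, move]
  FD 13.1: (-17.35,54.891) -> (-23.9,66.236) [heading=120, move]
  FD 13.2: (-23.9,66.236) -> (-30.5,77.668) [heading=120, move]
  -- iteration 3/6 --
  FD 14.5: (-30.5,77.668) -> (-37.75,90.225) [heading=120, move]
  FD 13.1: (-37.75,90.225) -> (-44.3,101.57) [heading=120, move]
  FD 13.2: (-44.3,101.57) -> (-50.9,113.002) [heading=120, move]
  -- iteration 4/6 --
  FD 14.5: (-50.9,113.002) -> (-58.15,125.559) [heading=120, move]
  FD 13.1: (-58.15,125.559) -> (-64.7,136.904) [heading=120, move]
  FD 13.2: (-64.7,136.904) -> (-71.3,148.335) [heading=120, move]
  -- iteration 5/6 --
  FD 14.5: (-71.3,148.335) -> (-78.55,160.893) [heading=120, move]
  FD 13.1: (-78.55,160.893) -> (-85.1,172.238) [heading=120, move]
  FD 13.2: (-85.1,172.238) -> (-91.7,183.669) [heading=120, move]
  -- iteration 6/6 --
  FD 14.5: (-91.7,183.669) -> (-98.95,196.227) [heading=120, move]
  FD 13.1: (-98.95,196.227) -> (-105.5,207.571) [heading=120, move]
  FD 13.2: (-105.5,207.571) -> (-112.1,219.003) [heading=120, move]
]
PD: pen down
RT 90: heading 120 -> 30
RT 90: heading 30 -> 300
LT 45: heading 300 -> 345
BK 13.6: (-112.1,219.003) -> (-125.237,222.523) [heading=345, draw]
Final: pos=(-125.237,222.523), heading=345, 1 segment(s) drawn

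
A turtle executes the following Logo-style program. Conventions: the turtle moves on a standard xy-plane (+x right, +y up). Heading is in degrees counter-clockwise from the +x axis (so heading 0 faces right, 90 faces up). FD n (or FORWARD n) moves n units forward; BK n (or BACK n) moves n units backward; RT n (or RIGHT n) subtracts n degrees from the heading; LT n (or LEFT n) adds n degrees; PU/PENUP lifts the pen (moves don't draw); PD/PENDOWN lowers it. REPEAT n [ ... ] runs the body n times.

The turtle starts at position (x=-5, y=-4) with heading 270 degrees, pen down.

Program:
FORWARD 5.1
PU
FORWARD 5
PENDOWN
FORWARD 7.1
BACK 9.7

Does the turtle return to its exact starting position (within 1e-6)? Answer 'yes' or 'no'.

Answer: no

Derivation:
Executing turtle program step by step:
Start: pos=(-5,-4), heading=270, pen down
FD 5.1: (-5,-4) -> (-5,-9.1) [heading=270, draw]
PU: pen up
FD 5: (-5,-9.1) -> (-5,-14.1) [heading=270, move]
PD: pen down
FD 7.1: (-5,-14.1) -> (-5,-21.2) [heading=270, draw]
BK 9.7: (-5,-21.2) -> (-5,-11.5) [heading=270, draw]
Final: pos=(-5,-11.5), heading=270, 3 segment(s) drawn

Start position: (-5, -4)
Final position: (-5, -11.5)
Distance = 7.5; >= 1e-6 -> NOT closed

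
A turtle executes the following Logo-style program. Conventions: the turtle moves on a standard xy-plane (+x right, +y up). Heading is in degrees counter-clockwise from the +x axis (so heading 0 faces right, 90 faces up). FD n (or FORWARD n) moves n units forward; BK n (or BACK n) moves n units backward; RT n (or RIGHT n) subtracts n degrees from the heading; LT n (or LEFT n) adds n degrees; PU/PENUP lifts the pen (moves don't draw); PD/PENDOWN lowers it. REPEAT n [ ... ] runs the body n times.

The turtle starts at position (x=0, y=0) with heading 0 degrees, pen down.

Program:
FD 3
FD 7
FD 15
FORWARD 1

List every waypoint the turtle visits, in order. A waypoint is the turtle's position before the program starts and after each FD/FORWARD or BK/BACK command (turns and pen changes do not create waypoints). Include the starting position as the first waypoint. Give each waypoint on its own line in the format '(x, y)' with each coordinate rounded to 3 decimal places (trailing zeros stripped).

Answer: (0, 0)
(3, 0)
(10, 0)
(25, 0)
(26, 0)

Derivation:
Executing turtle program step by step:
Start: pos=(0,0), heading=0, pen down
FD 3: (0,0) -> (3,0) [heading=0, draw]
FD 7: (3,0) -> (10,0) [heading=0, draw]
FD 15: (10,0) -> (25,0) [heading=0, draw]
FD 1: (25,0) -> (26,0) [heading=0, draw]
Final: pos=(26,0), heading=0, 4 segment(s) drawn
Waypoints (5 total):
(0, 0)
(3, 0)
(10, 0)
(25, 0)
(26, 0)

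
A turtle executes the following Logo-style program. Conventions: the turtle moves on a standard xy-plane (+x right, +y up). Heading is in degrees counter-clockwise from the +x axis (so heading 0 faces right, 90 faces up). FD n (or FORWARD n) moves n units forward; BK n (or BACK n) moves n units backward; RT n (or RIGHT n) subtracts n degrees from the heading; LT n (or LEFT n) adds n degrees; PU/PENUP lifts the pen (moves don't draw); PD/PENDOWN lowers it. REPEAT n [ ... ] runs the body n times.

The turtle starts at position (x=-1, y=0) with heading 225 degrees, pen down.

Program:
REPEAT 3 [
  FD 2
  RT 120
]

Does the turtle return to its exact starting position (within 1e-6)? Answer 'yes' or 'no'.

Answer: yes

Derivation:
Executing turtle program step by step:
Start: pos=(-1,0), heading=225, pen down
REPEAT 3 [
  -- iteration 1/3 --
  FD 2: (-1,0) -> (-2.414,-1.414) [heading=225, draw]
  RT 120: heading 225 -> 105
  -- iteration 2/3 --
  FD 2: (-2.414,-1.414) -> (-2.932,0.518) [heading=105, draw]
  RT 120: heading 105 -> 345
  -- iteration 3/3 --
  FD 2: (-2.932,0.518) -> (-1,0) [heading=345, draw]
  RT 120: heading 345 -> 225
]
Final: pos=(-1,0), heading=225, 3 segment(s) drawn

Start position: (-1, 0)
Final position: (-1, 0)
Distance = 0; < 1e-6 -> CLOSED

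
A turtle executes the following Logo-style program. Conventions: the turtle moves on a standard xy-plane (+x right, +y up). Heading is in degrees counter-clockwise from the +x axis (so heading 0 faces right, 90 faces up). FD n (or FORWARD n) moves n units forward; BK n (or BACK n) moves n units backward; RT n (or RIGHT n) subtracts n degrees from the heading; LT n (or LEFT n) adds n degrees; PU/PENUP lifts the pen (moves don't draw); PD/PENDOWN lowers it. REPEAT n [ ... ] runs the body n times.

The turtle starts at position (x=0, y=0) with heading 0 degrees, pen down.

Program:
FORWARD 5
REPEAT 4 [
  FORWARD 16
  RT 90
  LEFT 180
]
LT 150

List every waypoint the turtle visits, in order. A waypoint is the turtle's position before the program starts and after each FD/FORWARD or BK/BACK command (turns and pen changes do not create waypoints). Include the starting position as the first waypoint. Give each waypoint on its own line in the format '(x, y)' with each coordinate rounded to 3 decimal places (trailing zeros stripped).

Answer: (0, 0)
(5, 0)
(21, 0)
(21, 16)
(5, 16)
(5, 0)

Derivation:
Executing turtle program step by step:
Start: pos=(0,0), heading=0, pen down
FD 5: (0,0) -> (5,0) [heading=0, draw]
REPEAT 4 [
  -- iteration 1/4 --
  FD 16: (5,0) -> (21,0) [heading=0, draw]
  RT 90: heading 0 -> 270
  LT 180: heading 270 -> 90
  -- iteration 2/4 --
  FD 16: (21,0) -> (21,16) [heading=90, draw]
  RT 90: heading 90 -> 0
  LT 180: heading 0 -> 180
  -- iteration 3/4 --
  FD 16: (21,16) -> (5,16) [heading=180, draw]
  RT 90: heading 180 -> 90
  LT 180: heading 90 -> 270
  -- iteration 4/4 --
  FD 16: (5,16) -> (5,0) [heading=270, draw]
  RT 90: heading 270 -> 180
  LT 180: heading 180 -> 0
]
LT 150: heading 0 -> 150
Final: pos=(5,0), heading=150, 5 segment(s) drawn
Waypoints (6 total):
(0, 0)
(5, 0)
(21, 0)
(21, 16)
(5, 16)
(5, 0)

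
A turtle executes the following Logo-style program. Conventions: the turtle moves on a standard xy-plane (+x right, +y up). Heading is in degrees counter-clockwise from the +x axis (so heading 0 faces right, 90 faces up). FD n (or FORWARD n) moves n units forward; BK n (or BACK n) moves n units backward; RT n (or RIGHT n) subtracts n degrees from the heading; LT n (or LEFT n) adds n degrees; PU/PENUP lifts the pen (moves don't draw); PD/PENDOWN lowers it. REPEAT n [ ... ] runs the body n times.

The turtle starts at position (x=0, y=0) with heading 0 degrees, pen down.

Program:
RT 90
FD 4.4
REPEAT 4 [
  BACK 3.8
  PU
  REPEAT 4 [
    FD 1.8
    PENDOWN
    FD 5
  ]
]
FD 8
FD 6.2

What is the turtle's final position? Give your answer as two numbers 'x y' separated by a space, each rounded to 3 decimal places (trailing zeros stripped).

Answer: 0 -112.2

Derivation:
Executing turtle program step by step:
Start: pos=(0,0), heading=0, pen down
RT 90: heading 0 -> 270
FD 4.4: (0,0) -> (0,-4.4) [heading=270, draw]
REPEAT 4 [
  -- iteration 1/4 --
  BK 3.8: (0,-4.4) -> (0,-0.6) [heading=270, draw]
  PU: pen up
  REPEAT 4 [
    -- iteration 1/4 --
    FD 1.8: (0,-0.6) -> (0,-2.4) [heading=270, move]
    PD: pen down
    FD 5: (0,-2.4) -> (0,-7.4) [heading=270, draw]
    -- iteration 2/4 --
    FD 1.8: (0,-7.4) -> (0,-9.2) [heading=270, draw]
    PD: pen down
    FD 5: (0,-9.2) -> (0,-14.2) [heading=270, draw]
    -- iteration 3/4 --
    FD 1.8: (0,-14.2) -> (0,-16) [heading=270, draw]
    PD: pen down
    FD 5: (0,-16) -> (0,-21) [heading=270, draw]
    -- iteration 4/4 --
    FD 1.8: (0,-21) -> (0,-22.8) [heading=270, draw]
    PD: pen down
    FD 5: (0,-22.8) -> (0,-27.8) [heading=270, draw]
  ]
  -- iteration 2/4 --
  BK 3.8: (0,-27.8) -> (0,-24) [heading=270, draw]
  PU: pen up
  REPEAT 4 [
    -- iteration 1/4 --
    FD 1.8: (0,-24) -> (0,-25.8) [heading=270, move]
    PD: pen down
    FD 5: (0,-25.8) -> (0,-30.8) [heading=270, draw]
    -- iteration 2/4 --
    FD 1.8: (0,-30.8) -> (0,-32.6) [heading=270, draw]
    PD: pen down
    FD 5: (0,-32.6) -> (0,-37.6) [heading=270, draw]
    -- iteration 3/4 --
    FD 1.8: (0,-37.6) -> (0,-39.4) [heading=270, draw]
    PD: pen down
    FD 5: (0,-39.4) -> (0,-44.4) [heading=270, draw]
    -- iteration 4/4 --
    FD 1.8: (0,-44.4) -> (0,-46.2) [heading=270, draw]
    PD: pen down
    FD 5: (0,-46.2) -> (0,-51.2) [heading=270, draw]
  ]
  -- iteration 3/4 --
  BK 3.8: (0,-51.2) -> (0,-47.4) [heading=270, draw]
  PU: pen up
  REPEAT 4 [
    -- iteration 1/4 --
    FD 1.8: (0,-47.4) -> (0,-49.2) [heading=270, move]
    PD: pen down
    FD 5: (0,-49.2) -> (0,-54.2) [heading=270, draw]
    -- iteration 2/4 --
    FD 1.8: (0,-54.2) -> (0,-56) [heading=270, draw]
    PD: pen down
    FD 5: (0,-56) -> (0,-61) [heading=270, draw]
    -- iteration 3/4 --
    FD 1.8: (0,-61) -> (0,-62.8) [heading=270, draw]
    PD: pen down
    FD 5: (0,-62.8) -> (0,-67.8) [heading=270, draw]
    -- iteration 4/4 --
    FD 1.8: (0,-67.8) -> (0,-69.6) [heading=270, draw]
    PD: pen down
    FD 5: (0,-69.6) -> (0,-74.6) [heading=270, draw]
  ]
  -- iteration 4/4 --
  BK 3.8: (0,-74.6) -> (0,-70.8) [heading=270, draw]
  PU: pen up
  REPEAT 4 [
    -- iteration 1/4 --
    FD 1.8: (0,-70.8) -> (0,-72.6) [heading=270, move]
    PD: pen down
    FD 5: (0,-72.6) -> (0,-77.6) [heading=270, draw]
    -- iteration 2/4 --
    FD 1.8: (0,-77.6) -> (0,-79.4) [heading=270, draw]
    PD: pen down
    FD 5: (0,-79.4) -> (0,-84.4) [heading=270, draw]
    -- iteration 3/4 --
    FD 1.8: (0,-84.4) -> (0,-86.2) [heading=270, draw]
    PD: pen down
    FD 5: (0,-86.2) -> (0,-91.2) [heading=270, draw]
    -- iteration 4/4 --
    FD 1.8: (0,-91.2) -> (0,-93) [heading=270, draw]
    PD: pen down
    FD 5: (0,-93) -> (0,-98) [heading=270, draw]
  ]
]
FD 8: (0,-98) -> (0,-106) [heading=270, draw]
FD 6.2: (0,-106) -> (0,-112.2) [heading=270, draw]
Final: pos=(0,-112.2), heading=270, 35 segment(s) drawn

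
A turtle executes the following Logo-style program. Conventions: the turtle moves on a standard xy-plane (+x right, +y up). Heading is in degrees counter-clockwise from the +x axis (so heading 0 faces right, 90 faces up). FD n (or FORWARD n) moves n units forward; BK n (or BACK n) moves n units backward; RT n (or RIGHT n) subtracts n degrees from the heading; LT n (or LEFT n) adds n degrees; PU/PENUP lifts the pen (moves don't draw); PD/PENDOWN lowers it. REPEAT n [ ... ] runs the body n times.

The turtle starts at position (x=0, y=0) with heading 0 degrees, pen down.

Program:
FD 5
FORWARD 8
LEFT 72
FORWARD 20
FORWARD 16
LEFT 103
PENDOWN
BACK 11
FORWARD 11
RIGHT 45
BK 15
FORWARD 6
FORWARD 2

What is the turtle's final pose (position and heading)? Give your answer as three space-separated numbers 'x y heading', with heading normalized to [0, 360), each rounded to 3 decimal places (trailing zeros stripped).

Answer: 28.624 28.876 130

Derivation:
Executing turtle program step by step:
Start: pos=(0,0), heading=0, pen down
FD 5: (0,0) -> (5,0) [heading=0, draw]
FD 8: (5,0) -> (13,0) [heading=0, draw]
LT 72: heading 0 -> 72
FD 20: (13,0) -> (19.18,19.021) [heading=72, draw]
FD 16: (19.18,19.021) -> (24.125,34.238) [heading=72, draw]
LT 103: heading 72 -> 175
PD: pen down
BK 11: (24.125,34.238) -> (35.083,33.279) [heading=175, draw]
FD 11: (35.083,33.279) -> (24.125,34.238) [heading=175, draw]
RT 45: heading 175 -> 130
BK 15: (24.125,34.238) -> (33.766,22.747) [heading=130, draw]
FD 6: (33.766,22.747) -> (29.91,27.344) [heading=130, draw]
FD 2: (29.91,27.344) -> (28.624,28.876) [heading=130, draw]
Final: pos=(28.624,28.876), heading=130, 9 segment(s) drawn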